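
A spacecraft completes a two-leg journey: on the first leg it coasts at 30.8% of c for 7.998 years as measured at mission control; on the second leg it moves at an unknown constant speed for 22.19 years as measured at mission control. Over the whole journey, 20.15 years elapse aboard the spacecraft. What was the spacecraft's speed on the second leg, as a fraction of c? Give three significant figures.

Leg 1: β = 0.308; γ = 1/√(1 − 0.308²) = 1/√0.9051 = 1.051; τ_1 = 7.998/1.051 = 7.609 years.
Leg 2: speed unknown; τ_2 = 22.19/γ_2.
Total proper time: 7.609 + τ_2 = 20.15, so τ_2 = 20.15 − 7.609 = 12.54 years.
γ_2 = 22.19/12.54 = 1.769; β = √(1 − 1/γ²) = √0.6806.

β = 0.825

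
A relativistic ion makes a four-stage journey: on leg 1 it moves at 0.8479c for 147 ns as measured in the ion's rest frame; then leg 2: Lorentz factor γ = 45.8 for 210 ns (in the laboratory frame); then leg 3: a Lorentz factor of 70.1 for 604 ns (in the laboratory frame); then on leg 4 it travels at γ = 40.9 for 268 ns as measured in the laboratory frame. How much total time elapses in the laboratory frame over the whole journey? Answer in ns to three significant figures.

Leg 1: γ = 1/√(1 − 0.8479²) = 1/√0.2811 = 1.886; Δt_1 = 1.886 × 147 = 277.3 ns.
Leg 2: 210 ns is already measured in the laboratory frame.
Leg 3: 604 ns is already measured in the laboratory frame.
Leg 4: 268 ns is already measured in the laboratory frame.
Total: 277.3 + 210.0 + 604.0 + 268.0 ns.

Δt = 1360 ns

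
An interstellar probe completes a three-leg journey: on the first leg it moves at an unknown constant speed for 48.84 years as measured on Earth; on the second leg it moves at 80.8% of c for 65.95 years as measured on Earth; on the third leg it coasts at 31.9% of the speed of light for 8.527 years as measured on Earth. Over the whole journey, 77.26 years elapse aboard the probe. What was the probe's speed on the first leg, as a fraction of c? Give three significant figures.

Leg 1: speed unknown; τ_1 = 48.84/γ_1.
Leg 2: β = 0.808; γ = 1/√(1 − 0.808²) = 1/√0.3471 = 1.697; τ_2 = 65.95/1.697 = 38.86 years.
Leg 3: β = 0.319; γ = 1/√(1 − 0.319²) = 1/√0.8982 = 1.055; τ_3 = 8.527/1.055 = 8.082 years.
Total proper time: τ_1 + 38.86 + 8.082 = 77.26, so τ_1 = 77.26 − 46.94 = 30.32 years.
γ_1 = 48.84/30.32 = 1.611; β = √(1 − 1/γ²) = √0.6146.

β = 0.784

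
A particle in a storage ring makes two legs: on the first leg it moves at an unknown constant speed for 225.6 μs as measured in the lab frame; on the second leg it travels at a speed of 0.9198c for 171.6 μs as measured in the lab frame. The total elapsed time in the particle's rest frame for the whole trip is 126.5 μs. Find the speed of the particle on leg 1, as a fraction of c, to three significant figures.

β = 0.965

Leg 1: speed unknown; τ_1 = 225.6/γ_1.
Leg 2: γ = 1/√(1 − 0.9198²) = 1/√0.1540 = 2.549; τ_2 = 171.6/2.549 = 67.33 μs.
Total proper time: τ_1 + 67.33 = 126.5, so τ_1 = 126.5 − 67.33 = 59.17 μs.
γ_1 = 225.6/59.17 = 3.813; β = √(1 − 1/γ²) = √0.9312.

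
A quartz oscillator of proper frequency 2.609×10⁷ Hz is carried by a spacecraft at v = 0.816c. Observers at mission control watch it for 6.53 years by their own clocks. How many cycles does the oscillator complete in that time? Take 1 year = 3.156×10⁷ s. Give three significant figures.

γ = 1/√(1 − 0.816²) = 1/√0.3341 = 1.730
During 6.53 years of lab time, the oscillator's proper time advances by τ = Δt/γ = 6.53/1.730 = 3.775 years = 1.191×10⁸ s.
N = f × τ = 2.609×10⁷ × 1.191×10⁸ = 3.108×10¹⁵.

N = 3.11×10¹⁵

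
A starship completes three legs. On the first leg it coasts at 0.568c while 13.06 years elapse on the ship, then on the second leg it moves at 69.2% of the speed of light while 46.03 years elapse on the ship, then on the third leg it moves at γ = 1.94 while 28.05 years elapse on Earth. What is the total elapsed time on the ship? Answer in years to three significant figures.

τ = 73.5 years

Leg 1: 13.06 years is already measured on the ship.
Leg 2: 46.03 years is already measured on the ship.
Leg 3: γ = 1.94; τ_3 = 28.05/1.940 = 14.46 years.
Total: 13.06 + 46.03 + 14.46 years.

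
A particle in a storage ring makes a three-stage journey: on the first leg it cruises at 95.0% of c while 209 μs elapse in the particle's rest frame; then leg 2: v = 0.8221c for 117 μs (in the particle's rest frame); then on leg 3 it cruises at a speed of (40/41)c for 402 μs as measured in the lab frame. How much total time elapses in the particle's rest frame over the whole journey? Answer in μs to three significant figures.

Leg 1: 209 μs is already measured in the particle's rest frame.
Leg 2: 117 μs is already measured in the particle's rest frame.
Leg 3: γ = 1/√(1 − (40/41)²) = 41/9 ≈ 4.556; τ_3 = 402/4.556 = 88.24 μs.
Total: 209.0 + 117.0 + 88.24 μs.

τ = 414 μs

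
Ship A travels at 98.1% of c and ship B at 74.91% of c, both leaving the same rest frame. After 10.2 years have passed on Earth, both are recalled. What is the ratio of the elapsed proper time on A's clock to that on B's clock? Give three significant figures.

A: β = 0.981; γ = 1/√(1 − 0.981²) = 1/√0.03764 = 5.154. B: β = 0.7491; γ = 1/√(1 − 0.7491²) = 1/√0.4388 = 1.510.
τ_A/τ_B = γ_B/γ_A = 1.510/5.154 = 0.2929, so τ_A/τ_B = 0.2929.

τ_A/τ_B = 0.293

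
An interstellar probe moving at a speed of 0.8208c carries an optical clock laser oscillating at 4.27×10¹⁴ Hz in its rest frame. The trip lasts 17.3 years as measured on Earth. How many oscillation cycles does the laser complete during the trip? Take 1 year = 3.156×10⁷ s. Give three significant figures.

N = 1.33×10²³

γ = 1/√(1 − 0.8208²) = 1/√0.3263 = 1.751
The oscillator's own cycle count is N = f × τ where τ is the proper time aboard the probe. τ = Δt/γ = 17.3/1.751 = 9.882 years = 3.119×10⁸ s.
N = 4.27×10¹⁴ × 3.119×10⁸ = 1.332×10²³.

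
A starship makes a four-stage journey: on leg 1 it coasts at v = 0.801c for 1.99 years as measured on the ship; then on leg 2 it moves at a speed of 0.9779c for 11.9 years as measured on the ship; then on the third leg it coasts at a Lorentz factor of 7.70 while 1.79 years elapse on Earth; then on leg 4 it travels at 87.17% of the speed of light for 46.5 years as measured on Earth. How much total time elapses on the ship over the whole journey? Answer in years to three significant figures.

Leg 1: 1.99 years is already measured on the ship.
Leg 2: 11.9 years is already measured on the ship.
Leg 3: γ = 7.70; τ_3 = 1.79/7.700 = 0.2325 years.
Leg 4: β = 0.8717; γ = 1/√(1 − 0.8717²) = 1/√0.2401 = 2.041; τ_4 = 46.5/2.041 = 22.79 years.
Total: 1.990 + 11.90 + 0.2325 + 22.79 years.

τ = 36.9 years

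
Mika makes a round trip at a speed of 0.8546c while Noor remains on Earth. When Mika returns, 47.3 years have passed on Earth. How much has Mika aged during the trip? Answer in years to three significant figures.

γ = 1/√(1 − 0.8546²) = 1/√0.2697 = 1.926
Mika's clock measures proper time along the trip: τ = Δt/γ = 47.3/1.926 years.

τ = 24.6 years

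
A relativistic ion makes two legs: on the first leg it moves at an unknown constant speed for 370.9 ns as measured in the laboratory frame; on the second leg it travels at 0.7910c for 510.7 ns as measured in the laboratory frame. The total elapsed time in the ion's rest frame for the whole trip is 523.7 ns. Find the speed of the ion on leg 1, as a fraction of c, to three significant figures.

β = 0.822

Leg 1: speed unknown; τ_1 = 370.9/γ_1.
Leg 2: γ = 1/√(1 − 0.7910²) = 1/√0.3743 = 1.634; τ_2 = 510.7/1.634 = 312.5 ns.
Total proper time: τ_1 + 312.5 = 523.7, so τ_1 = 523.7 − 312.5 = 211.2 ns.
γ_1 = 370.9/211.2 = 1.756; β = √(1 − 1/γ²) = √0.6756.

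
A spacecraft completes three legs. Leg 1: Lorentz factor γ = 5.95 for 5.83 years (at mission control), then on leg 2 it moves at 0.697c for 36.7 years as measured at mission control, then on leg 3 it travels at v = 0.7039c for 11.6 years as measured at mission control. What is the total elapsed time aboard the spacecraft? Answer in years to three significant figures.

Leg 1: γ = 5.95; τ_1 = 5.83/5.950 = 0.9798 years.
Leg 2: γ = 1/√(1 − 0.697²) = 1/√0.5142 = 1.395; τ_2 = 36.7/1.395 = 26.32 years.
Leg 3: γ = 1/√(1 − 0.7039²) = 1/√0.5045 = 1.408; τ_3 = 11.6/1.408 = 8.239 years.
Total: 0.9798 + 26.32 + 8.239 years.

τ = 35.5 years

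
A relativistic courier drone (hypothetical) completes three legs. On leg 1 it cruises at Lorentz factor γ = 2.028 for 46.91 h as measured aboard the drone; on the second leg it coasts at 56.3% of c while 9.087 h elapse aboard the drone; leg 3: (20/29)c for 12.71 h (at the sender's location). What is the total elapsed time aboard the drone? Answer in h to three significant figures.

Leg 1: 46.91 h is already measured aboard the drone.
Leg 2: 9.087 h is already measured aboard the drone.
Leg 3: γ = 1/√(1 − (20/29)²) = 29/21 ≈ 1.381; τ_3 = 12.71/1.381 = 9.204 h.
Total: 46.91 + 9.087 + 9.204 h.

τ = 65.2 h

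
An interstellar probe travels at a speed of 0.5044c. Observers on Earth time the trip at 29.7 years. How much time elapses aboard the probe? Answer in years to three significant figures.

τ = 25.6 years

γ = 1/√(1 − 0.5044²) = 1/√0.7456 = 1.158
The interval measured on Earth is the dilated one; the clock aboard the probe measures the proper time τ = Δt/γ = 29.7/1.158 years.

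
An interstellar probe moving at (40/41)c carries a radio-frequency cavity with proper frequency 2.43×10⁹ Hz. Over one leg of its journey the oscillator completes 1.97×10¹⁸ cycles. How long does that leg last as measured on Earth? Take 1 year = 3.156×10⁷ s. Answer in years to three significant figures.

γ = 1/√(1 − (40/41)²) = 41/9 ≈ 4.556
Proper time for N cycles: τ = N/f = 1.97×10¹⁸/(2.43×10⁹) = 8.107×10⁸ s = 25.69 years.
Lab-frame duration Δt = γτ = 4.556 × 25.69 = 117.0 years.

Δt = 117 years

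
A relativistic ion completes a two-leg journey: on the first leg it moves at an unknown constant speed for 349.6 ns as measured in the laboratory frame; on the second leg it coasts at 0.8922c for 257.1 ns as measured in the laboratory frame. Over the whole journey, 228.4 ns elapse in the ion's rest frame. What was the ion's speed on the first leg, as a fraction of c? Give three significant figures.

β = 0.947

Leg 1: speed unknown; τ_1 = 349.6/γ_1.
Leg 2: γ = 1/√(1 − 0.8922²) = 1/√0.2040 = 2.214; τ_2 = 257.1/2.214 = 116.1 ns.
Total proper time: τ_1 + 116.1 = 228.4, so τ_1 = 228.4 − 116.1 = 112.3 ns.
γ_1 = 349.6/112.3 = 3.114; β = √(1 − 1/γ²) = √0.8968.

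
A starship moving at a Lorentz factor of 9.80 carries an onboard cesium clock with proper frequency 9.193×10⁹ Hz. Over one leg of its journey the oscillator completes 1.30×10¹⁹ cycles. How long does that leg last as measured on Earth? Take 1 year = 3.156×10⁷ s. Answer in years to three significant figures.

Δt = 439 years

γ = 9.80
Proper time for N cycles: τ = N/f = 1.30×10¹⁹/(9.193×10⁹) = 1.414×10⁹ s = 44.81 years.
Lab-frame duration Δt = γτ = 9.800 × 44.81 = 439.1 years.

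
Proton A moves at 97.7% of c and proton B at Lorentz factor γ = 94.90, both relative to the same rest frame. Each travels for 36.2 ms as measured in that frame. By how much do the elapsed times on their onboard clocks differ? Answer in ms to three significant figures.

|τ_A − τ_B| = 7.34 ms

A: β = 0.977; γ = 1/√(1 − 0.977²) = 1/√0.04547 = 4.690; τ_A = 36.2/4.690 = 7.719 ms.
B: γ = 94.90; τ_B = 36.2/94.90 = 0.3815 ms.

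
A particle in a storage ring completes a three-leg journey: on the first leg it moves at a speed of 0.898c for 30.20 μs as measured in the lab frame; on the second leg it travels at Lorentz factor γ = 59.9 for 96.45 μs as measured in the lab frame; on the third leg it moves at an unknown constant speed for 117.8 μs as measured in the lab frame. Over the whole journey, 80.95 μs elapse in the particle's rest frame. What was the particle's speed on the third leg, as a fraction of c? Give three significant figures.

Leg 1: γ = 1/√(1 − 0.898²) = 1/√0.1936 = 2.273; τ_1 = 30.20/2.273 = 13.29 μs.
Leg 2: γ = 59.9; τ_2 = 96.45/59.90 = 1.610 μs.
Leg 3: speed unknown; τ_3 = 117.8/γ_3.
Total proper time: 13.29 + 1.610 + τ_3 = 80.95, so τ_3 = 80.95 − 14.90 = 66.05 μs.
γ_3 = 117.8/66.05 = 1.783; β = √(1 − 1/γ²) = √0.6856.

β = 0.828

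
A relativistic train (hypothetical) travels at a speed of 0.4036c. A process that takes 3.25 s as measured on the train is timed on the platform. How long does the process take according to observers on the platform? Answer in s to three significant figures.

γ = 1/√(1 − 0.4036²) = 1/√0.8371 = 1.093
The interval measured on the train is the proper time (both events occur at the same place in that frame); the lab-frame interval is Δt = γτ = 1.093 × 3.25 s.

Δt = 3.55 s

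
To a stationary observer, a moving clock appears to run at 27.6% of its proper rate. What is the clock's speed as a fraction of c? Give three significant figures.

β = 0.961

Rate ratio = 1/γ, so γ = 1/0.276 = 3.623.
β = √(1 − 1/γ²) = √(1 − 0.276²) = √0.9238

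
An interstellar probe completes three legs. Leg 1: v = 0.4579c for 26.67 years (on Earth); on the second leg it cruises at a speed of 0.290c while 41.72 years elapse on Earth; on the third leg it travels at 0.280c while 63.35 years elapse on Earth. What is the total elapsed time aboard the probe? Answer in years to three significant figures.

τ = 124 years

Leg 1: γ = 1/√(1 − 0.4579²) = 1/√0.7903 = 1.125; τ_1 = 26.67/1.125 = 23.71 years.
Leg 2: γ = 1/√(1 − 0.290²) = 1/√0.9159 = 1.045; τ_2 = 41.72/1.045 = 39.93 years.
Leg 3: γ = 1/√(1 − 0.280²) = 25/24 ≈ 1.042; τ_3 = 63.35/1.042 = 60.82 years.
Total: 23.71 + 39.93 + 60.82 years.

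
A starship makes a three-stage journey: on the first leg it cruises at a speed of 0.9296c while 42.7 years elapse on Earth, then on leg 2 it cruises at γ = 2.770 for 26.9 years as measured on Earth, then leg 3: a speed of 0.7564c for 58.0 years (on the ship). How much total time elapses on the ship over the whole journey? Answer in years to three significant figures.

Leg 1: γ = 1/√(1 − 0.9296²) = 1/√0.1358 = 2.713; τ_1 = 42.7/2.713 = 15.74 years.
Leg 2: γ = 2.770; τ_2 = 26.9/2.770 = 9.711 years.
Leg 3: 58.0 years is already measured on the ship.
Total: 15.74 + 9.711 + 58.00 years.

τ = 83.4 years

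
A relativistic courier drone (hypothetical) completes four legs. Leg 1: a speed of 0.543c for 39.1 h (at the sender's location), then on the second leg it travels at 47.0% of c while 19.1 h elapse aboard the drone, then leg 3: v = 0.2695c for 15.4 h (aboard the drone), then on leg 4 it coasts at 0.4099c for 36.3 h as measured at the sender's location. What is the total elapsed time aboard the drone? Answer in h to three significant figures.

τ = 100 h

Leg 1: γ = 1/√(1 − 0.543²) = 1/√0.7052 = 1.191; τ_1 = 39.1/1.191 = 32.83 h.
Leg 2: 19.1 h is already measured aboard the drone.
Leg 3: 15.4 h is already measured aboard the drone.
Leg 4: γ = 1/√(1 − 0.4099²) = 1/√0.8320 = 1.096; τ_4 = 36.3/1.096 = 33.11 h.
Total: 32.83 + 19.10 + 15.40 + 33.11 h.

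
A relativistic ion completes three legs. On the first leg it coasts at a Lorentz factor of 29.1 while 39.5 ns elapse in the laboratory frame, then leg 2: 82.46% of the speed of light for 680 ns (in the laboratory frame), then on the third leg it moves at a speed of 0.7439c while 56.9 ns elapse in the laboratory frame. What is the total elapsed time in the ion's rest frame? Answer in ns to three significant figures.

τ = 424 ns

Leg 1: γ = 29.1; τ_1 = 39.5/29.10 = 1.357 ns.
Leg 2: β = 0.8246; γ = 1/√(1 − 0.8246²) = 1/√0.3200 = 1.768; τ_2 = 680/1.768 = 384.7 ns.
Leg 3: γ = 1/√(1 − 0.7439²) = 1/√0.4466 = 1.496; τ_3 = 56.9/1.496 = 38.03 ns.
Total: 1.357 + 384.7 + 38.03 ns.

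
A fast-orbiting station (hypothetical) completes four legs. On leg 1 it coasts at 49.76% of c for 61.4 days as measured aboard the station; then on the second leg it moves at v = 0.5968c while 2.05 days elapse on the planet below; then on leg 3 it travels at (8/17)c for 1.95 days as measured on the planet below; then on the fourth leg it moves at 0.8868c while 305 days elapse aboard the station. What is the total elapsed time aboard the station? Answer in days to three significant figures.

Leg 1: 61.4 days is already measured aboard the station.
Leg 2: γ = 1/√(1 − 0.5968²) = 1/√0.6438 = 1.246; τ_2 = 2.05/1.246 = 1.645 days.
Leg 3: γ = 1/√(1 − (8/17)²) = 17/15 ≈ 1.133; τ_3 = 1.95/1.133 = 1.721 days.
Leg 4: 305 days is already measured aboard the station.
Total: 61.40 + 1.645 + 1.721 + 305.0 days.

τ = 370 days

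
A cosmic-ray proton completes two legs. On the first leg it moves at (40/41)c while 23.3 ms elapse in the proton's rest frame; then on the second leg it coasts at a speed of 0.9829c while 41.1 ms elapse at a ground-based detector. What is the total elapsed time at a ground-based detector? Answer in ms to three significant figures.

Δt = 147 ms

Leg 1: γ = 1/√(1 − (40/41)²) = 41/9 ≈ 4.556; Δt_1 = 4.556 × 23.3 = 106.1 ms.
Leg 2: 41.1 ms is already measured at a ground-based detector.
Total: 106.1 + 41.10 ms.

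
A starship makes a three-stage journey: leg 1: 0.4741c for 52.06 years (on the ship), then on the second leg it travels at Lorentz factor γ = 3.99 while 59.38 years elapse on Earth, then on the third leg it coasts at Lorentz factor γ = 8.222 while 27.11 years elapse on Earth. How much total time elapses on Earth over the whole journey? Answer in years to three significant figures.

Leg 1: γ = 1/√(1 − 0.4741²) = 1/√0.7752 = 1.136; Δt_1 = 1.136 × 52.06 = 59.13 years.
Leg 2: 59.38 years is already measured on Earth.
Leg 3: 27.11 years is already measured on Earth.
Total: 59.13 + 59.38 + 27.11 years.

Δt = 146 years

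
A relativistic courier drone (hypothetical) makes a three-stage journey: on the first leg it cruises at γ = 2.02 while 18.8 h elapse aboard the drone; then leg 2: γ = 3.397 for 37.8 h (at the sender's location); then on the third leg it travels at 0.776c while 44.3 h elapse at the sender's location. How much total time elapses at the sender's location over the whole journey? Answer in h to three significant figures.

Leg 1: γ = 2.02; Δt_1 = 2.020 × 18.8 = 37.98 h.
Leg 2: 37.8 h is already measured at the sender's location.
Leg 3: 44.3 h is already measured at the sender's location.
Total: 37.98 + 37.80 + 44.30 h.

Δt = 120 h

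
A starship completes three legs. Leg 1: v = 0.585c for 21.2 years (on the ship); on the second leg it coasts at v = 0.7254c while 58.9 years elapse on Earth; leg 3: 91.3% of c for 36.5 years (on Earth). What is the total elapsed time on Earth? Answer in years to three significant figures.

Leg 1: γ = 1/√(1 − 0.585²) = 1/√0.6578 = 1.233; Δt_1 = 1.233 × 21.2 = 26.14 years.
Leg 2: 58.9 years is already measured on Earth.
Leg 3: 36.5 years is already measured on Earth.
Total: 26.14 + 58.90 + 36.50 years.

Δt = 122 years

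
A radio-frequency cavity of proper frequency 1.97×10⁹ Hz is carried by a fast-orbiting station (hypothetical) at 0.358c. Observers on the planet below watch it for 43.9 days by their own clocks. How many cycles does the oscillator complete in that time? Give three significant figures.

N = 6.98×10¹⁵

γ = 1/√(1 − 0.358²) = 1/√0.8718 = 1.071
During 43.9 days of lab time, the oscillator's proper time advances by τ = Δt/γ = 43.9/1.071 = 40.99 days = 3.542×10⁶ s.
N = f × τ = 1.97×10⁹ × 3.542×10⁶ = 6.977×10¹⁵.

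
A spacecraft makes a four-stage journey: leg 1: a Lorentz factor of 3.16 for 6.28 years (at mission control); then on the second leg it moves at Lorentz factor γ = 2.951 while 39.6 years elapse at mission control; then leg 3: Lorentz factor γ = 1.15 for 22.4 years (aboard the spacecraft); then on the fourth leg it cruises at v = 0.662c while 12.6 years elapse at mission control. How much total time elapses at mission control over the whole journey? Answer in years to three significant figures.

Leg 1: 6.28 years is already measured at mission control.
Leg 2: 39.6 years is already measured at mission control.
Leg 3: γ = 1.15; Δt_3 = 1.150 × 22.4 = 25.76 years.
Leg 4: 12.6 years is already measured at mission control.
Total: 6.280 + 39.60 + 25.76 + 12.60 years.

Δt = 84.2 years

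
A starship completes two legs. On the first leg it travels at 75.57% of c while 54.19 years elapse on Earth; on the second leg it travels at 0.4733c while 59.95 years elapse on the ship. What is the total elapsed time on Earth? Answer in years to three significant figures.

Δt = 122 years

Leg 1: 54.19 years is already measured on Earth.
Leg 2: γ = 1/√(1 − 0.4733²) = 1/√0.7760 = 1.135; Δt_2 = 1.135 × 59.95 = 68.06 years.
Total: 54.19 + 68.06 years.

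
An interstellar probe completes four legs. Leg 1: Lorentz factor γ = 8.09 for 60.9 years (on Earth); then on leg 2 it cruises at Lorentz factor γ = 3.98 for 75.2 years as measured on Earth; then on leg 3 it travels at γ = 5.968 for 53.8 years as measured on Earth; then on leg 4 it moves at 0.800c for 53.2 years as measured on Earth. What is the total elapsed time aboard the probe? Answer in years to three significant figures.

τ = 67.4 years

Leg 1: γ = 8.09; τ_1 = 60.9/8.090 = 7.528 years.
Leg 2: γ = 3.98; τ_2 = 75.2/3.980 = 18.89 years.
Leg 3: γ = 5.968; τ_3 = 53.8/5.968 = 9.015 years.
Leg 4: γ = 1/√(1 − 0.800²) = 5/3 ≈ 1.667; τ_4 = 53.2/1.667 = 31.92 years.
Total: 7.528 + 18.89 + 9.015 + 31.92 years.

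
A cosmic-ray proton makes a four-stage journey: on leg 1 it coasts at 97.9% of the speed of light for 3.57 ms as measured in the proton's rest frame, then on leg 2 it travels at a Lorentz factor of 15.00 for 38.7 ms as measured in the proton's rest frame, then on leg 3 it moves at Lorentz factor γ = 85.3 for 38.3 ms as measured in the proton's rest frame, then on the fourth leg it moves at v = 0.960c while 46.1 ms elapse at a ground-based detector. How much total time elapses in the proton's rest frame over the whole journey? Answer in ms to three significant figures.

τ = 93.5 ms

Leg 1: 3.57 ms is already measured in the proton's rest frame.
Leg 2: 38.7 ms is already measured in the proton's rest frame.
Leg 3: 38.3 ms is already measured in the proton's rest frame.
Leg 4: γ = 1/√(1 − 0.960²) = 1/√0.07840 = 3.571; τ_4 = 46.1/3.571 = 12.91 ms.
Total: 3.570 + 38.70 + 38.30 + 12.91 ms.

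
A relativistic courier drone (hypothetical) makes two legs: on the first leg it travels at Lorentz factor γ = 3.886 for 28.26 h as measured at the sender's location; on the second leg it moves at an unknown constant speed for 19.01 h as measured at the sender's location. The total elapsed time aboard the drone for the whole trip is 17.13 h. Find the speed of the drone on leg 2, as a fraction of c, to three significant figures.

Leg 1: γ = 3.886; τ_1 = 28.26/3.886 = 7.272 h.
Leg 2: speed unknown; τ_2 = 19.01/γ_2.
Total proper time: 7.272 + τ_2 = 17.13, so τ_2 = 17.13 − 7.272 = 9.858 h.
γ_2 = 19.01/9.858 = 1.928; β = √(1 − 1/γ²) = √0.7311.

β = 0.855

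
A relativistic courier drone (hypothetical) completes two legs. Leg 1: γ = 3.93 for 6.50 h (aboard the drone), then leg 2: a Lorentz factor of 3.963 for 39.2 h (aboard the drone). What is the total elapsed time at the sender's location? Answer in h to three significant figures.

Leg 1: γ = 3.93; Δt_1 = 3.930 × 6.50 = 25.54 h.
Leg 2: γ = 3.963; Δt_2 = 3.963 × 39.2 = 155.3 h.
Total: 25.54 + 155.3 h.

Δt = 181 h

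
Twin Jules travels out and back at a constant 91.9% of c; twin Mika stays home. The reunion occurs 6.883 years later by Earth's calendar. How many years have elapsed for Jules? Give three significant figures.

β = 0.919; γ = 1/√(1 − 0.919²) = 1/√0.1554 = 2.536
Jules's clock measures proper time along the trip: τ = Δt/γ = 6.883/2.536 years.

τ = 2.71 years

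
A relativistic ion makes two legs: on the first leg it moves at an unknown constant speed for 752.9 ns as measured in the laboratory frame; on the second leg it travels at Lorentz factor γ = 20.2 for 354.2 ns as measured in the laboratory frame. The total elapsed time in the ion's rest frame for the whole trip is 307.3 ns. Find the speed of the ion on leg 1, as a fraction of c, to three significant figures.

β = 0.923

Leg 1: speed unknown; τ_1 = 752.9/γ_1.
Leg 2: γ = 20.2; τ_2 = 354.2/20.20 = 17.53 ns.
Total proper time: τ_1 + 17.53 = 307.3, so τ_1 = 307.3 − 17.53 = 289.8 ns.
γ_1 = 752.9/289.8 = 2.598; β = √(1 − 1/γ²) = √0.8519.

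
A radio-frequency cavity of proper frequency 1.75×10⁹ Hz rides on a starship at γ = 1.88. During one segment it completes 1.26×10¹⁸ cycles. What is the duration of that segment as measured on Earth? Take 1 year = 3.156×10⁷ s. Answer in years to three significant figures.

Δt = 42.9 years

γ = 1.88
Proper time for N cycles: τ = N/f = 1.26×10¹⁸/(1.75×10⁹) = 7.200×10⁸ s = 22.81 years.
Lab-frame duration Δt = γτ = 1.880 × 22.81 = 42.89 years.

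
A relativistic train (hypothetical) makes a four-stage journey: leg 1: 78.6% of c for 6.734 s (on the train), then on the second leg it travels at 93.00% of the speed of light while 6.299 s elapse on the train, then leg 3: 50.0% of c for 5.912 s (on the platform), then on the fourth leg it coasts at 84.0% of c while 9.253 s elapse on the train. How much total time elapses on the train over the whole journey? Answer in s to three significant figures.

Leg 1: 6.734 s is already measured on the train.
Leg 2: 6.299 s is already measured on the train.
Leg 3: β = 0.500; γ = 1/√(1 − 0.500²) = 1/√0.7500 = 1.155; τ_3 = 5.912/1.155 = 5.120 s.
Leg 4: 9.253 s is already measured on the train.
Total: 6.734 + 6.299 + 5.120 + 9.253 s.

τ = 27.4 s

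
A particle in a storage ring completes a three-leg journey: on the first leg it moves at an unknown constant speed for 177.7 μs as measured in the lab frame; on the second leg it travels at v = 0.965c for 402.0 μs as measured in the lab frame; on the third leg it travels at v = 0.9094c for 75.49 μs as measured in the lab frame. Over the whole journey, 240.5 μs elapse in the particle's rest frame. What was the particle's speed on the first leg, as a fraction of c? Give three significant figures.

β = 0.812

Leg 1: speed unknown; τ_1 = 177.7/γ_1.
Leg 2: γ = 1/√(1 − 0.965²) = 1/√0.06878 = 3.813; τ_2 = 402.0/3.813 = 105.4 μs.
Leg 3: γ = 1/√(1 − 0.9094²) = 1/√0.1730 = 2.404; τ_3 = 75.49/2.404 = 31.40 μs.
Total proper time: τ_1 + 105.4 + 31.40 = 240.5, so τ_1 = 240.5 − 136.8 = 103.7 μs.
γ_1 = 177.7/103.7 = 1.714; β = √(1 − 1/γ²) = √0.6596.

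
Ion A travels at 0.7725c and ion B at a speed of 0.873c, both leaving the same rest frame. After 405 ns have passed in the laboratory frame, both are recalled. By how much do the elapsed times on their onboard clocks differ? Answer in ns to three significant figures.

A: γ = 1/√(1 − 0.7725²) = 1/√0.4032 = 1.575; τ_A = 405/1.575 = 257.2 ns.
B: γ = 1/√(1 − 0.873²) = 1/√0.2379 = 2.050; τ_B = 405/2.050 = 197.5 ns.

|τ_A − τ_B| = 59.7 ns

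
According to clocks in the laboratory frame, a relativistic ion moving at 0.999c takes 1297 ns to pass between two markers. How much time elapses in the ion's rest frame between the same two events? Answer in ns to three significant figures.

γ = 1/√(1 − 0.999²) = 1/√0.001999 = 22.37
The interval measured in the laboratory frame is the dilated one; the clock in the ion's rest frame measures the proper time τ = Δt/γ = 1297/22.37 ns.

τ = 58.0 ns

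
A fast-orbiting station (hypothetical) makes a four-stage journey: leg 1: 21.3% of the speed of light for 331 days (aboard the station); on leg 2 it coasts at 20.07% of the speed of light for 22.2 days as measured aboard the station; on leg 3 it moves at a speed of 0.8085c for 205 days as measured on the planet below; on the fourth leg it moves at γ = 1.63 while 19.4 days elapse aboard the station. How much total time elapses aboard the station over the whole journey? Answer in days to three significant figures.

τ = 493 days

Leg 1: 331 days is already measured aboard the station.
Leg 2: 22.2 days is already measured aboard the station.
Leg 3: γ = 1/√(1 − 0.8085²) = 1/√0.3463 = 1.699; τ_3 = 205/1.699 = 120.6 days.
Leg 4: 19.4 days is already measured aboard the station.
Total: 331.0 + 22.20 + 120.6 + 19.40 days.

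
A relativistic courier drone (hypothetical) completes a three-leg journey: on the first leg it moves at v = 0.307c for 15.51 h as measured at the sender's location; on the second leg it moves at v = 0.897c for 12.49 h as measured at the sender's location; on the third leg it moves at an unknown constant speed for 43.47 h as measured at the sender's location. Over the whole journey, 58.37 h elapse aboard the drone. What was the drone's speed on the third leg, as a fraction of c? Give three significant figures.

β = 0.482

Leg 1: γ = 1/√(1 − 0.307²) = 1/√0.9058 = 1.051; τ_1 = 15.51/1.051 = 14.76 h.
Leg 2: γ = 1/√(1 − 0.897²) = 1/√0.1954 = 2.262; τ_2 = 12.49/2.262 = 5.521 h.
Leg 3: speed unknown; τ_3 = 43.47/γ_3.
Total proper time: 14.76 + 5.521 + τ_3 = 58.37, so τ_3 = 58.37 − 20.28 = 38.09 h.
γ_3 = 43.47/38.09 = 1.141; β = √(1 − 1/γ²) = √0.2323.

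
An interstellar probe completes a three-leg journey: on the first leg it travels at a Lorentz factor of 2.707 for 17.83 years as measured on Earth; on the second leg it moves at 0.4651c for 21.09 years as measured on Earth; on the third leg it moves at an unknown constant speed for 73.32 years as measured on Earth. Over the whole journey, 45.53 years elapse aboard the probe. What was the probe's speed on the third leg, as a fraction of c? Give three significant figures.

Leg 1: γ = 2.707; τ_1 = 17.83/2.707 = 6.587 years.
Leg 2: γ = 1/√(1 − 0.4651²) = 1/√0.7837 = 1.130; τ_2 = 21.09/1.130 = 18.67 years.
Leg 3: speed unknown; τ_3 = 73.32/γ_3.
Total proper time: 6.587 + 18.67 + τ_3 = 45.53, so τ_3 = 45.53 − 25.26 = 20.27 years.
γ_3 = 73.32/20.27 = 3.617; β = √(1 − 1/γ²) = √0.9235.

β = 0.961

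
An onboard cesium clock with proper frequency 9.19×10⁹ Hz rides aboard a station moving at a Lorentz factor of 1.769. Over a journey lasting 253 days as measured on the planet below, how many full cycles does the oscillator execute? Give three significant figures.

N = 1.14×10¹⁷

γ = 1.769
The oscillator's own cycle count is N = f × τ where τ is the proper time aboard the station. τ = Δt/γ = 253/1.769 = 143.0 days = 1.236×10⁷ s.
N = 9.19×10⁹ × 1.236×10⁷ = 1.136×10¹⁷.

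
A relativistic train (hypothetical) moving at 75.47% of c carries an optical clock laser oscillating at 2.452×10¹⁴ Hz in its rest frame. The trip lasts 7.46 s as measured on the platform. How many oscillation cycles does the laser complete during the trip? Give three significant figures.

N = 1.20×10¹⁵

β = 0.7547; γ = 1/√(1 − 0.7547²) = 1/√0.4304 = 1.524
The oscillator's own cycle count is N = f × τ where τ is the proper time on the train. τ = Δt/γ = 7.46/1.524 = 4.894 s = 4.894×10⁰ s.
N = 2.452×10¹⁴ × 4.894×10⁰ = 1.200×10¹⁵.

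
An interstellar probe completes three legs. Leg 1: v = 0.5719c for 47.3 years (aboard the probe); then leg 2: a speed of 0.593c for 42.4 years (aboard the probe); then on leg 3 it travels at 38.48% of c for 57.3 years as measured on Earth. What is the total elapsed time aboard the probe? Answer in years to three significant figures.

τ = 143 years

Leg 1: 47.3 years is already measured aboard the probe.
Leg 2: 42.4 years is already measured aboard the probe.
Leg 3: β = 0.3848; γ = 1/√(1 − 0.3848²) = 1/√0.8519 = 1.083; τ_3 = 57.3/1.083 = 52.89 years.
Total: 47.30 + 42.40 + 52.89 years.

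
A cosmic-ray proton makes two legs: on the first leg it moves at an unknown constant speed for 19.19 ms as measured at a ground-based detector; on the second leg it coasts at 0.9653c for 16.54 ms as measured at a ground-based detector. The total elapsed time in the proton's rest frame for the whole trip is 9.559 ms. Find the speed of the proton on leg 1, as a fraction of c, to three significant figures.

Leg 1: speed unknown; τ_1 = 19.19/γ_1.
Leg 2: γ = 1/√(1 − 0.9653²) = 1/√0.06820 = 3.829; τ_2 = 16.54/3.829 = 4.319 ms.
Total proper time: τ_1 + 4.319 = 9.559, so τ_1 = 9.559 − 4.319 = 5.240 ms.
γ_1 = 19.19/5.240 = 3.662; β = √(1 − 1/γ²) = √0.9254.

β = 0.962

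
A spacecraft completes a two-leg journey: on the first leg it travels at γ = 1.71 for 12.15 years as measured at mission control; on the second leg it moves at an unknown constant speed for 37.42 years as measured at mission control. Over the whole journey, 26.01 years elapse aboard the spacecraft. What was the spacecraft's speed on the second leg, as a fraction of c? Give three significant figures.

β = 0.863

Leg 1: γ = 1.71; τ_1 = 12.15/1.710 = 7.105 years.
Leg 2: speed unknown; τ_2 = 37.42/γ_2.
Total proper time: 7.105 + τ_2 = 26.01, so τ_2 = 26.01 − 7.105 = 18.90 years.
γ_2 = 37.42/18.90 = 1.979; β = √(1 − 1/γ²) = √0.7448.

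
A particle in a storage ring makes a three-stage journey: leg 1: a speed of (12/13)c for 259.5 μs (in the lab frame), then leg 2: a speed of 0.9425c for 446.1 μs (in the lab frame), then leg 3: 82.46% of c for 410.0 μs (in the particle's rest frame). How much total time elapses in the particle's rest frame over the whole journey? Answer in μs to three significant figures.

Leg 1: γ = 1/√(1 − (12/13)²) = 13/5 = 2.600; τ_1 = 259.5/2.600 = 99.81 μs.
Leg 2: γ = 1/√(1 − 0.9425²) = 1/√0.1117 = 2.992; τ_2 = 446.1/2.992 = 149.1 μs.
Leg 3: 410.0 μs is already measured in the particle's rest frame.
Total: 99.81 + 149.1 + 410.0 μs.

τ = 659 μs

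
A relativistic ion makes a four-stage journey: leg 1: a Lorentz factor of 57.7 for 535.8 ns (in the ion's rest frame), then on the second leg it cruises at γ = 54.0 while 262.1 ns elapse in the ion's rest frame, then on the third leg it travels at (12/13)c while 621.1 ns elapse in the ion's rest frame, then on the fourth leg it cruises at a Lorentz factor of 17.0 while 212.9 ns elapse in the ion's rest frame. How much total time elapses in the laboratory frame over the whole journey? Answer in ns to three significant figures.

Leg 1: γ = 57.7; Δt_1 = 57.70 × 535.8 = 3.092×10⁴ ns.
Leg 2: γ = 54.0; Δt_2 = 54.00 × 262.1 = 1.415×10⁴ ns.
Leg 3: γ = 1/√(1 − (12/13)²) = 13/5 = 2.600; Δt_3 = 2.600 × 621.1 = 1615 ns.
Leg 4: γ = 17.0; Δt_4 = 17.00 × 212.9 = 3619 ns.
Total: 3.092×10⁴ + 1.415×10⁴ + 1615 + 3619 ns.

Δt = 5.03×10⁴ ns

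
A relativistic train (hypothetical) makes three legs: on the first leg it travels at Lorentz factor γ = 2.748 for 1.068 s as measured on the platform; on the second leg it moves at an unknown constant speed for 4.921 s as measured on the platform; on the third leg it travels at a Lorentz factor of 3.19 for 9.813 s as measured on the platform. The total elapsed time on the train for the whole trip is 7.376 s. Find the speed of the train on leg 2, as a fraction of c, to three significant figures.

Leg 1: γ = 2.748; τ_1 = 1.068/2.748 = 0.3886 s.
Leg 2: speed unknown; τ_2 = 4.921/γ_2.
Leg 3: γ = 3.19; τ_3 = 9.813/3.190 = 3.076 s.
Total proper time: 0.3886 + τ_2 + 3.076 = 7.376, so τ_2 = 7.376 − 3.465 = 3.911 s.
γ_2 = 4.921/3.911 = 1.258; β = √(1 − 1/γ²) = √0.3683.

β = 0.607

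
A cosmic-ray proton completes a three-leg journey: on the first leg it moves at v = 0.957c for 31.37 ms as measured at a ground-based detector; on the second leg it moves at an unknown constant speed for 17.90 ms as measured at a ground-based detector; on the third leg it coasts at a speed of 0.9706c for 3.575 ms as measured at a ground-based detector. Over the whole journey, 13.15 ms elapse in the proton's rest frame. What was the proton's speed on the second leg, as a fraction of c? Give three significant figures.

β = 0.984

Leg 1: γ = 1/√(1 − 0.957²) = 1/√0.08415 = 3.447; τ_1 = 31.37/3.447 = 9.100 ms.
Leg 2: speed unknown; τ_2 = 17.90/γ_2.
Leg 3: γ = 1/√(1 − 0.9706²) = 1/√0.05794 = 4.155; τ_3 = 3.575/4.155 = 0.8605 ms.
Total proper time: 9.100 + τ_2 + 0.8605 = 13.15, so τ_2 = 13.15 − 9.961 = 3.189 ms.
γ_2 = 17.90/3.189 = 5.612; β = √(1 − 1/γ²) = √0.9683.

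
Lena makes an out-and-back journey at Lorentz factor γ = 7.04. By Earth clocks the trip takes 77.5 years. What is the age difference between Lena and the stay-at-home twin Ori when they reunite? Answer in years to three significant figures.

Δt − τ = 66.5 years

γ = 7.04
Lena's elapsed proper time: τ = 77.5/7.040 = 11.01 years.
Age gap = Δt − τ = 77.5 − 11.01 years.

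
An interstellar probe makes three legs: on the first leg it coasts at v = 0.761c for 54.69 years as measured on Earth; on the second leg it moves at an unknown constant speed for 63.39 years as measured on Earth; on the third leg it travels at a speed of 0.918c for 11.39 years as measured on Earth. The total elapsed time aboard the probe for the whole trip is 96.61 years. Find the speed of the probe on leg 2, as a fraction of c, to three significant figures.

Leg 1: γ = 1/√(1 − 0.761²) = 1/√0.4209 = 1.541; τ_1 = 54.69/1.541 = 35.48 years.
Leg 2: speed unknown; τ_2 = 63.39/γ_2.
Leg 3: γ = 1/√(1 − 0.918²) = 1/√0.1573 = 2.522; τ_3 = 11.39/2.522 = 4.517 years.
Total proper time: 35.48 + τ_2 + 4.517 = 96.61, so τ_2 = 96.61 − 40.00 = 56.61 years.
γ_2 = 63.39/56.61 = 1.120; β = √(1 − 1/γ²) = √0.2024.

β = 0.450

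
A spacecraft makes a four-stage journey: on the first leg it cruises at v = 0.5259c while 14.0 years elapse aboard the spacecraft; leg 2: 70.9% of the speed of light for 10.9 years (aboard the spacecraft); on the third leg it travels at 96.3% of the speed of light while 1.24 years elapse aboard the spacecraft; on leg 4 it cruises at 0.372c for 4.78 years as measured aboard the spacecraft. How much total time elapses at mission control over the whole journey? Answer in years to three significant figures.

Leg 1: γ = 1/√(1 − 0.5259²) = 1/√0.7234 = 1.176; Δt_1 = 1.176 × 14.0 = 16.46 years.
Leg 2: β = 0.709; γ = 1/√(1 − 0.709²) = 1/√0.4973 = 1.418; Δt_2 = 1.418 × 10.9 = 15.46 years.
Leg 3: β = 0.963; γ = 1/√(1 − 0.963²) = 1/√0.07263 = 3.711; Δt_3 = 3.711 × 1.24 = 4.601 years.
Leg 4: γ = 1/√(1 − 0.372²) = 1/√0.8616 = 1.077; Δt_4 = 1.077 × 4.78 = 5.150 years.
Total: 16.46 + 15.46 + 4.601 + 5.150 years.

Δt = 41.7 years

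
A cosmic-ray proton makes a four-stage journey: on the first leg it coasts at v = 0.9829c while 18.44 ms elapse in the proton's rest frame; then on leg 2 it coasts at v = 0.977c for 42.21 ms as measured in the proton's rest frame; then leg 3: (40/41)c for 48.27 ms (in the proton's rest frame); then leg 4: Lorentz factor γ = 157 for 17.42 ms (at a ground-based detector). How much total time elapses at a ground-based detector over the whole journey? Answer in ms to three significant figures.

Leg 1: γ = 1/√(1 − 0.9829²) = 1/√0.03391 = 5.431; Δt_1 = 5.431 × 18.44 = 100.1 ms.
Leg 2: γ = 1/√(1 − 0.977²) = 1/√0.04547 = 4.690; Δt_2 = 4.690 × 42.21 = 197.9 ms.
Leg 3: γ = 1/√(1 − (40/41)²) = 41/9 ≈ 4.556; Δt_3 = 4.556 × 48.27 = 219.9 ms.
Leg 4: 17.42 ms is already measured at a ground-based detector.
Total: 100.1 + 197.9 + 219.9 + 17.42 ms.

Δt = 535 ms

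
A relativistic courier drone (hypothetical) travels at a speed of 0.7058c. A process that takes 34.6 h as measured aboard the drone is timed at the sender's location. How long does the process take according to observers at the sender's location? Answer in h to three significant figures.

Δt = 48.8 h

γ = 1/√(1 − 0.7058²) = 1/√0.5018 = 1.412
The interval measured aboard the drone is the proper time (both events occur at the same place in that frame); the lab-frame interval is Δt = γτ = 1.412 × 34.6 h.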